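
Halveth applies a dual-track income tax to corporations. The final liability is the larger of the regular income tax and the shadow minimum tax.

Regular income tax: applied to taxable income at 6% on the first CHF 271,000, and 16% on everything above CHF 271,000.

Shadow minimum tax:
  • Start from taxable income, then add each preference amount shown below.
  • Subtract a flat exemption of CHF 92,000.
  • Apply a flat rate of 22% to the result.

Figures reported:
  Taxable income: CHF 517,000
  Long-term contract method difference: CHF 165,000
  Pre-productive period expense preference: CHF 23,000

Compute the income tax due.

CHF 134,860

Shadow minimum tax:
  Adjusted income: CHF 517,000 + CHF 165,000 + CHF 23,000 = CHF 705,000
  Less exemption CHF 92,000 → base CHF 613,000
  CHF 613,000 × 22% = CHF 134,860

Regular income tax:
  CHF 271,000 × 6% = CHF 16,260
  CHF 246,000 × 16% = CHF 39,360
  → CHF 55,620

CHF 134,860 > CHF 55,620, so the shadow minimum tax is the binding amount.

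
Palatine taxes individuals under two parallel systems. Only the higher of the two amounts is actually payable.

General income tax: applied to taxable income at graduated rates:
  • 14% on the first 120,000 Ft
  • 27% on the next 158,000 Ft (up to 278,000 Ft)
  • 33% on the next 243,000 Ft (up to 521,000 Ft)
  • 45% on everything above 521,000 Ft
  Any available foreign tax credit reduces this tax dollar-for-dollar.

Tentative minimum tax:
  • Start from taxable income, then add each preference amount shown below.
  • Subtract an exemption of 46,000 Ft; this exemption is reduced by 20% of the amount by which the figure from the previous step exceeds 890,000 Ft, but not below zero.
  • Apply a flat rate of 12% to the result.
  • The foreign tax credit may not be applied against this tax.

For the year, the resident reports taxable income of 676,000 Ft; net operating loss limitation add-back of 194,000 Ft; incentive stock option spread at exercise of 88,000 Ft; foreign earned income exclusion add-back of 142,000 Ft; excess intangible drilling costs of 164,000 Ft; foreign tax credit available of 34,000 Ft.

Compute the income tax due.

General income tax:
  120,000 Ft × 14% = 16,800 Ft
  158,000 Ft × 27% = 42,660 Ft
  243,000 Ft × 33% = 80,190 Ft
  155,000 Ft × 45% = 69,750 Ft
  → 209,400 Ft
  Less foreign tax credit 34,000 Ft → 175,400 Ft

Tentative minimum tax:
  Adjusted income: 676,000 Ft + 194,000 Ft + 88,000 Ft + 142,000 Ft + 164,000 Ft = 1,264,000 Ft
  Exemption: 20% × (1,264,000 Ft − 890,000 Ft) = 74,800 Ft ≥ 46,000 Ft, so the exemption is fully phased out
  Base: 1,264,000 Ft − 0 Ft = 1,264,000 Ft
  1,264,000 Ft × 12% = 151,680 Ft

175,400 Ft > 151,680 Ft, so the general income tax governs.

175,400 Ft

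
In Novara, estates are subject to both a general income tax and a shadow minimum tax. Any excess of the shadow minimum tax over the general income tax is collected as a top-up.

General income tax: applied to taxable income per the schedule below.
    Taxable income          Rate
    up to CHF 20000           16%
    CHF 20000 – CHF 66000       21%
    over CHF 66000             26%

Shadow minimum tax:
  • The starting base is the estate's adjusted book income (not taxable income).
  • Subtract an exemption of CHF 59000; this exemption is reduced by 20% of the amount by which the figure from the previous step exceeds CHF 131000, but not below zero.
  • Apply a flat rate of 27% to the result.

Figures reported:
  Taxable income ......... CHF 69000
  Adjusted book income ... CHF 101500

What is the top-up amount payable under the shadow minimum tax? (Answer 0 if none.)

Shadow minimum tax:
  Base (adjusted book income): CHF 101500
  Exemption: CHF 101500 ≤ CHF 131000, so full CHF 59000 applies
  Base: CHF 101500 − CHF 59000 = CHF 42500
  CHF 42500 × 27% = CHF 11475

General income tax:
  CHF 20000 × 16% = CHF 3200
  CHF 46000 × 21% = CHF 9660
  CHF 3000 × 26% = CHF 780
  → CHF 13640

CHF 11475 ≤ CHF 13640, so no add-on is due.

CHF 0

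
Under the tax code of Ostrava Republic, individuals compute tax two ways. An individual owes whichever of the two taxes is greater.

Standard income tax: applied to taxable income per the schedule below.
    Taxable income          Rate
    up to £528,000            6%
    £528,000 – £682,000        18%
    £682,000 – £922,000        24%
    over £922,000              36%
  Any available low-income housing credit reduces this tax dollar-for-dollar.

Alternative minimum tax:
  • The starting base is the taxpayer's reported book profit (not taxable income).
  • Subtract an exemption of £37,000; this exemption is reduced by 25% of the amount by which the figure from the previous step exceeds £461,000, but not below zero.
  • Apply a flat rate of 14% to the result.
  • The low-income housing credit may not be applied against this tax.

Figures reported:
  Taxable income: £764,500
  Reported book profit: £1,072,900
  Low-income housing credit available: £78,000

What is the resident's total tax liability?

£150,206

Alternative minimum tax:
  Base (reported book profit): £1,072,900
  Exemption: 25% × (£1,072,900 − £461,000) = £152,975 ≥ £37,000, so the exemption is fully phased out
  Base: £1,072,900 − £0 = £1,072,900
  £1,072,900 × 14% = £150,206

Standard income tax:
  £528,000 × 6% = £31,680
  £154,000 × 18% = £27,720
  £82,500 × 24% = £19,800
  → £79,200
  Less low-income housing credit £78,000 → £1,200

£150,206 > £1,200, so the alternative minimum tax is the binding amount.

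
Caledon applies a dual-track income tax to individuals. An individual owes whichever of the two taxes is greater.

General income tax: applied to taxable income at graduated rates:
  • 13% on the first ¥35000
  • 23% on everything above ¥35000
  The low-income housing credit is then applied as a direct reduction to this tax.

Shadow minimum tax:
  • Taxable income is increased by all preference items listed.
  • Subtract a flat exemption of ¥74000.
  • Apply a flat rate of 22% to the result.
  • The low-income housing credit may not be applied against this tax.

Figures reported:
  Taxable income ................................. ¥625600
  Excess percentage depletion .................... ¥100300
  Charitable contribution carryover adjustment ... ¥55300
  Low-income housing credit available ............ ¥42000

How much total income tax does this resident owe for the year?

¥155584

Shadow minimum tax:
  Adjusted income: ¥625600 + ¥100300 + ¥55300 = ¥781200
  Less exemption ¥74000 → base ¥707200
  ¥707200 × 22% = ¥155584

General income tax:
  ¥35000 × 13% = ¥4550
  ¥590600 × 23% = ¥135838
  → ¥140388
  Less low-income housing credit ¥42000 → ¥98388

¥155584 > ¥98388, so the shadow minimum tax is the binding amount.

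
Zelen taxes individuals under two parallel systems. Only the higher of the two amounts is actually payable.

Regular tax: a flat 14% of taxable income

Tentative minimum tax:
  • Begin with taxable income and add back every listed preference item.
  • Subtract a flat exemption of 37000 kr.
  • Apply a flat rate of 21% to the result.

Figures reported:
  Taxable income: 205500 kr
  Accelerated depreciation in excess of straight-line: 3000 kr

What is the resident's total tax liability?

36015 kr

Regular tax:
  205500 kr × 14% = 28770 kr

Tentative minimum tax:
  Adjusted income: 205500 kr + 3000 kr = 208500 kr
  Less exemption 37000 kr → base 171500 kr
  171500 kr × 21% = 36015 kr

36015 kr > 28770 kr, so the tentative minimum tax is the binding amount.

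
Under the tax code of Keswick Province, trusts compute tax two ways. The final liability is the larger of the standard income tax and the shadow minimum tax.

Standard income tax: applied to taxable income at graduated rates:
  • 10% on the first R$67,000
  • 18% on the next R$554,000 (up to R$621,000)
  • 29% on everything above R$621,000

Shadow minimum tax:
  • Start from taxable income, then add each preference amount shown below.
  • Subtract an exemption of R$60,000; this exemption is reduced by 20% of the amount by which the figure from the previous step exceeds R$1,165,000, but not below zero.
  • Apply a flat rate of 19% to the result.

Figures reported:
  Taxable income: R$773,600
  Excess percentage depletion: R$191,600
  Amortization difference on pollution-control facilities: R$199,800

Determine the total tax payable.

Standard income tax:
  R$67,000 × 10% = R$6,700
  R$554,000 × 18% = R$99,720
  R$152,600 × 29% = R$44,254
  → R$150,674

Shadow minimum tax:
  Adjusted income: R$773,600 + R$191,600 + R$199,800 = R$1,165,000
  Exemption: R$1,165,000 ≤ R$1,165,000, so full R$60,000 applies
  Base: R$1,165,000 − R$60,000 = R$1,105,000
  R$1,105,000 × 19% = R$209,950

R$209,950 > R$150,674, so the shadow minimum tax is the binding amount.

R$209,950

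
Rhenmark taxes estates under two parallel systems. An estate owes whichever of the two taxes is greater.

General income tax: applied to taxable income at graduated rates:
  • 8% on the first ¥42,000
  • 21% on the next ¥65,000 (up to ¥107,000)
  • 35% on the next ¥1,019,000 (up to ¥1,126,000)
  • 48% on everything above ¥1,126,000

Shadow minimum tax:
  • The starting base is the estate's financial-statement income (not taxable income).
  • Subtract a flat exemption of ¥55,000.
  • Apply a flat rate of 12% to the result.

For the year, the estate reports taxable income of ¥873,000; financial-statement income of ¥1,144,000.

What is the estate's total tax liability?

¥285,110

General income tax:
  ¥42,000 × 8% = ¥3,360
  ¥65,000 × 21% = ¥13,650
  ¥766,000 × 35% = ¥268,100
  → ¥285,110

Shadow minimum tax:
  Base (financial-statement income): ¥1,144,000
  Less exemption ¥55,000 → base ¥1,089,000
  ¥1,089,000 × 12% = ¥130,680

¥285,110 > ¥130,680, so the general income tax governs.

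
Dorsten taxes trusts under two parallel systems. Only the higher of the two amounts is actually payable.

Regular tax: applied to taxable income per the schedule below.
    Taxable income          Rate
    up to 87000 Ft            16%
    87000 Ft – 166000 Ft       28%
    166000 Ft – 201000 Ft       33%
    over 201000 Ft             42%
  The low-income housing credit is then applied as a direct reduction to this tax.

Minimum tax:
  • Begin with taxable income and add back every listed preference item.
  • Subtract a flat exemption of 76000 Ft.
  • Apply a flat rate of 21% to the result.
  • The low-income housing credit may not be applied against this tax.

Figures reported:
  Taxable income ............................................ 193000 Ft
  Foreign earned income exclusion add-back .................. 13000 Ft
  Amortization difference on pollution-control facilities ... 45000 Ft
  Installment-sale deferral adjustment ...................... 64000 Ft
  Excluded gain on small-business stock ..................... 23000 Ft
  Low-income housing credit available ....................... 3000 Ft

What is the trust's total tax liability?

Minimum tax:
  Adjusted income: 193000 Ft + 13000 Ft + 45000 Ft + 64000 Ft + 23000 Ft = 338000 Ft
  Less exemption 76000 Ft → base 262000 Ft
  262000 Ft × 21% = 55020 Ft

Regular tax:
  87000 Ft × 16% = 13920 Ft
  79000 Ft × 28% = 22120 Ft
  27000 Ft × 33% = 8910 Ft
  → 44950 Ft
  Less low-income housing credit 3000 Ft → 41950 Ft

55020 Ft > 41950 Ft, so the minimum tax is the binding amount.

55020 Ft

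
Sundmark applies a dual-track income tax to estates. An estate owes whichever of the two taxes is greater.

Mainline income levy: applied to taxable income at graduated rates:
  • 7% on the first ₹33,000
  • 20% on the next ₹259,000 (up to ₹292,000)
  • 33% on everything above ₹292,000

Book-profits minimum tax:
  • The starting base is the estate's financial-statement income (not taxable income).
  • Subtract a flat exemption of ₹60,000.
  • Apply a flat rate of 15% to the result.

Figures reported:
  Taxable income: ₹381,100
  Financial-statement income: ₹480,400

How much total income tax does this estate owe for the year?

₹83,513

Book-profits minimum tax:
  Base (financial-statement income): ₹480,400
  Less exemption ₹60,000 → base ₹420,400
  ₹420,400 × 15% = ₹63,060

Mainline income levy:
  ₹33,000 × 7% = ₹2,310
  ₹259,000 × 20% = ₹51,800
  ₹89,100 × 33% = ₹29,403
  → ₹83,513

₹83,513 > ₹63,060, so the mainline income levy governs.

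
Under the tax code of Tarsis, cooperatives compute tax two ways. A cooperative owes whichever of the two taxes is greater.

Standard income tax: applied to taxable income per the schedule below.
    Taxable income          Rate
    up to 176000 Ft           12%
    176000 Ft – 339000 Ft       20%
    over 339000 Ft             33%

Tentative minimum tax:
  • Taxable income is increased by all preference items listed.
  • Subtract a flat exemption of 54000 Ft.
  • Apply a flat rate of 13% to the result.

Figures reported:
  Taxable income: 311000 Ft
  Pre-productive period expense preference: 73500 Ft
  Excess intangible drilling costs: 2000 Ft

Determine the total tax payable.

48120 Ft

Standard income tax:
  176000 Ft × 12% = 21120 Ft
  135000 Ft × 20% = 27000 Ft
  → 48120 Ft

Tentative minimum tax:
  Adjusted income: 311000 Ft + 73500 Ft + 2000 Ft = 386500 Ft
  Less exemption 54000 Ft → base 332500 Ft
  332500 Ft × 13% = 43225 Ft

48120 Ft > 43225 Ft, so the standard income tax governs.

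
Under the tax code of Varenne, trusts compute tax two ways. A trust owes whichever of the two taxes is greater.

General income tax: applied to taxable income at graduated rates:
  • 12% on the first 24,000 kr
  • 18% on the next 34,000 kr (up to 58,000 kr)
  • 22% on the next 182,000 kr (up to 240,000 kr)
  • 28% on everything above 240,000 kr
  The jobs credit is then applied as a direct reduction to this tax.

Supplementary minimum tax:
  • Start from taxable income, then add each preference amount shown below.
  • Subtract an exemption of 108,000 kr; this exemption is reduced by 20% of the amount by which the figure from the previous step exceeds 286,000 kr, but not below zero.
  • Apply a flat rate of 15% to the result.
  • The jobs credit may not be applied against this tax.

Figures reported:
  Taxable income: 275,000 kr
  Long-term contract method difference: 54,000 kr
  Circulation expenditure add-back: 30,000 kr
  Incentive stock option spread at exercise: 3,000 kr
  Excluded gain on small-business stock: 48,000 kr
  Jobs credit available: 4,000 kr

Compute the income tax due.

54,840 kr

Supplementary minimum tax:
  Adjusted income: 275,000 kr + 54,000 kr + 30,000 kr + 3,000 kr + 48,000 kr = 410,000 kr
  Exemption: 108,000 kr − 20% × (410,000 kr − 286,000 kr) = 108,000 kr − 24,800 kr = 83,200 kr
  Base: 410,000 kr − 83,200 kr = 326,800 kr
  326,800 kr × 15% = 49,020 kr

General income tax:
  24,000 kr × 12% = 2,880 kr
  34,000 kr × 18% = 6,120 kr
  182,000 kr × 22% = 40,040 kr
  35,000 kr × 28% = 9,800 kr
  → 58,840 kr
  Less jobs credit 4,000 kr → 54,840 kr

54,840 kr > 49,020 kr, so the general income tax governs.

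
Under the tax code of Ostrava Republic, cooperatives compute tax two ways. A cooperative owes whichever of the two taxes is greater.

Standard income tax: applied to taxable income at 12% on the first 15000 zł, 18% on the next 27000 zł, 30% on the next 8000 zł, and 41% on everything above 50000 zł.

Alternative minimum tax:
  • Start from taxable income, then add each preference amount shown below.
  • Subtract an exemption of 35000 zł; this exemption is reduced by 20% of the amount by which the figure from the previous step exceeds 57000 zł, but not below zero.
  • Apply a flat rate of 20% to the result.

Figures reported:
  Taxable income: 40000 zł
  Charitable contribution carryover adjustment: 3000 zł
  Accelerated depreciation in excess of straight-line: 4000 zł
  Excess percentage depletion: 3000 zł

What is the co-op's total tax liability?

6300 zł

Alternative minimum tax:
  Adjusted income: 40000 zł + 3000 zł + 4000 zł + 3000 zł = 50000 zł
  Exemption: 50000 zł ≤ 57000 zł, so full 35000 zł applies
  Base: 50000 zł − 35000 zł = 15000 zł
  15000 zł × 20% = 3000 zł

Standard income tax:
  15000 zł × 12% = 1800 zł
  25000 zł × 18% = 4500 zł
  → 6300 zł

6300 zł > 3000 zł, so the standard income tax governs.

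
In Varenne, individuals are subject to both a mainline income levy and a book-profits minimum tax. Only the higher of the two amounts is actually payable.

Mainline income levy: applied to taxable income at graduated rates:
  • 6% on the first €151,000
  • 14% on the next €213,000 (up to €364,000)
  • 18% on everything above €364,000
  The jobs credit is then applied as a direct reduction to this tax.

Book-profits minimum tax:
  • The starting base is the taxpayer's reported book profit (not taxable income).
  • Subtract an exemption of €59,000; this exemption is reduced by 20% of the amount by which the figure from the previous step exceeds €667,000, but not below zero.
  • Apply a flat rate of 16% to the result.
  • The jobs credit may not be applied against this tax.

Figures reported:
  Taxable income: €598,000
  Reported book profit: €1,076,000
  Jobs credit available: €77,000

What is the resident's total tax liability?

Mainline income levy:
  €151,000 × 6% = €9,060
  €213,000 × 14% = €29,820
  €234,000 × 18% = €42,120
  → €81,000
  Less jobs credit €77,000 → €4,000

Book-profits minimum tax:
  Base (reported book profit): €1,076,000
  Exemption: 20% × (€1,076,000 − €667,000) = €81,800 ≥ €59,000, so the exemption is fully phased out
  Base: €1,076,000 − €0 = €1,076,000
  €1,076,000 × 16% = €172,160

€172,160 > €4,000, so the book-profits minimum tax is the binding amount.

€172,160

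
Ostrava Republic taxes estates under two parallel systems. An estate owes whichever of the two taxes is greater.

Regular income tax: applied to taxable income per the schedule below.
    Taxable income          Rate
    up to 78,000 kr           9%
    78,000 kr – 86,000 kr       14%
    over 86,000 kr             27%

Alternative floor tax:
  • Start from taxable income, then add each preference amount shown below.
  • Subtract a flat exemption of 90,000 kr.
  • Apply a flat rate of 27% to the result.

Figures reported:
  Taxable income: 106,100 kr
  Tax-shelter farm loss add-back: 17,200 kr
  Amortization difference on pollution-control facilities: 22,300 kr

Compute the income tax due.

Alternative floor tax:
  Adjusted income: 106,100 kr + 17,200 kr + 22,300 kr = 145,600 kr
  Less exemption 90,000 kr → base 55,600 kr
  55,600 kr × 27% = 15,012 kr

Regular income tax:
  78,000 kr × 9% = 7,020 kr
  8,000 kr × 14% = 1,120 kr
  20,100 kr × 27% = 5,427 kr
  → 13,567 kr

15,012 kr > 13,567 kr, so the alternative floor tax is the binding amount.

15,012 kr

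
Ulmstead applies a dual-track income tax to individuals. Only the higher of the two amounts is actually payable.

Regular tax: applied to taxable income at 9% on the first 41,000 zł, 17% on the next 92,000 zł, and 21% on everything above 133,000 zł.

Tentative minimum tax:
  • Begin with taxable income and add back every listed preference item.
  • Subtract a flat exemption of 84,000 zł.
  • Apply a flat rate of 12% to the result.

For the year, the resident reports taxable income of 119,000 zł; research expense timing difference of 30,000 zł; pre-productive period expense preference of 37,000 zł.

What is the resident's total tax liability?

16,950 zł

Regular tax:
  41,000 zł × 9% = 3,690 zł
  78,000 zł × 17% = 13,260 zł
  → 16,950 zł

Tentative minimum tax:
  Adjusted income: 119,000 zł + 30,000 zł + 37,000 zł = 186,000 zł
  Less exemption 84,000 zł → base 102,000 zł
  102,000 zł × 12% = 12,240 zł

16,950 zł > 12,240 zł, so the regular tax governs.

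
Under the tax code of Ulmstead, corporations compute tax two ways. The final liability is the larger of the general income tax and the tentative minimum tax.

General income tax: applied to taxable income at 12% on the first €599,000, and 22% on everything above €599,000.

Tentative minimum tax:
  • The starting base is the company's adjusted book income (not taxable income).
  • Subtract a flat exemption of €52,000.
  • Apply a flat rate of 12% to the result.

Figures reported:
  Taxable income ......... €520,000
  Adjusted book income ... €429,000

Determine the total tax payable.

General income tax:
  €520,000 × 12% = €62,400

Tentative minimum tax:
  Base (adjusted book income): €429,000
  Less exemption €52,000 → base €377,000
  €377,000 × 12% = €45,240

€62,400 > €45,240, so the general income tax governs.

€62,400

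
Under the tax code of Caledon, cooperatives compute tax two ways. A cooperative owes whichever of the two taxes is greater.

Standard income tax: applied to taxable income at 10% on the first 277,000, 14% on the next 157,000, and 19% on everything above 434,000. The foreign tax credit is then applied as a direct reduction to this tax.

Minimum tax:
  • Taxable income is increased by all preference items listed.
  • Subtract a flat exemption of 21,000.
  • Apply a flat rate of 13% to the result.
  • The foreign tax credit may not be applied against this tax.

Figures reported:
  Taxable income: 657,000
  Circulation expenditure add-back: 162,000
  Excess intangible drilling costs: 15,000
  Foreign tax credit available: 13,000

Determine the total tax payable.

105,690

Standard income tax:
  277,000 × 10% = 27,700
  157,000 × 14% = 21,980
  223,000 × 19% = 42,370
  → 92,050
  Less foreign tax credit 13,000 → 79,050

Minimum tax:
  Adjusted income: 657,000 + 162,000 + 15,000 = 834,000
  Less exemption 21,000 → base 813,000
  813,000 × 13% = 105,690

105,690 > 79,050, so the minimum tax is the binding amount.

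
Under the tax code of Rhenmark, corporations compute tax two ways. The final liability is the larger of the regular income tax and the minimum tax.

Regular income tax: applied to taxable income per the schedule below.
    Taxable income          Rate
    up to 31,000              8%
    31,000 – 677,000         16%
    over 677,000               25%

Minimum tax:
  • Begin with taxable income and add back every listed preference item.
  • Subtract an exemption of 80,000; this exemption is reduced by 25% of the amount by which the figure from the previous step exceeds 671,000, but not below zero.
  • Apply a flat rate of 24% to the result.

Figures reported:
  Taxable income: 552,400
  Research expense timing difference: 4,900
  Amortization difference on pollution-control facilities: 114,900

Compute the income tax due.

142,200

Minimum tax:
  Adjusted income: 552,400 + 4,900 + 114,900 = 672,200
  Exemption: 80,000 − 25% × (672,200 − 671,000) = 80,000 − 300 = 79,700
  Base: 672,200 − 79,700 = 592,500
  592,500 × 24% = 142,200

Regular income tax:
  31,000 × 8% = 2,480
  521,400 × 16% = 83,424
  → 85,904

142,200 > 85,904, so the minimum tax is the binding amount.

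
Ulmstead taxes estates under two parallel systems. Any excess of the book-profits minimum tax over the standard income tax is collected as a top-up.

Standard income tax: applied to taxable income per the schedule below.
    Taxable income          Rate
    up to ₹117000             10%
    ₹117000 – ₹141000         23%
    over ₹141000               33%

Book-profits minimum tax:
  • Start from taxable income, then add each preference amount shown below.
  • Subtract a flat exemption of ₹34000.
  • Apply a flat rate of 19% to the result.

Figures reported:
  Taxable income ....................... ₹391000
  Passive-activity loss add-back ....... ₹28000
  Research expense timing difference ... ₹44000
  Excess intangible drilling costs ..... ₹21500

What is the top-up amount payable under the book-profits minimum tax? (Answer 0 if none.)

₹0

Standard income tax:
  ₹117000 × 10% = ₹11700
  ₹24000 × 23% = ₹5520
  ₹250000 × 33% = ₹82500
  → ₹99720

Book-profits minimum tax:
  Adjusted income: ₹391000 + ₹28000 + ₹44000 + ₹21500 = ₹484500
  Less exemption ₹34000 → base ₹450500
  ₹450500 × 19% = ₹85595

₹85595 ≤ ₹99720, so no add-on is due.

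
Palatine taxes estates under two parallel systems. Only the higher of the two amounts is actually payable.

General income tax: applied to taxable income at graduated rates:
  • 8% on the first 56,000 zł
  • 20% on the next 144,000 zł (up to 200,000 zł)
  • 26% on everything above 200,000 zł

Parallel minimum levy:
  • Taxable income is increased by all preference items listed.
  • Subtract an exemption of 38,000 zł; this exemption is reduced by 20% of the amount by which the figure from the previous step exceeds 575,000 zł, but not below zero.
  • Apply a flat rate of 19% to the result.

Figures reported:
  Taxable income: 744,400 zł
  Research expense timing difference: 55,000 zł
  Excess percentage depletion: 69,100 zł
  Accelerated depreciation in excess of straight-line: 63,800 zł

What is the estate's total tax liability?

177,137 zł

Parallel minimum levy:
  Adjusted income: 744,400 zł + 55,000 zł + 69,100 zł + 63,800 zł = 932,300 zł
  Exemption: 20% × (932,300 zł − 575,000 zł) = 71,460 zł ≥ 38,000 zł, so the exemption is fully phased out
  Base: 932,300 zł − 0 zł = 932,300 zł
  932,300 zł × 19% = 177,137 zł

General income tax:
  56,000 zł × 8% = 4,480 zł
  144,000 zł × 20% = 28,800 zł
  544,400 zł × 26% = 141,544 zł
  → 174,824 zł

177,137 zł > 174,824 zł, so the parallel minimum levy is the binding amount.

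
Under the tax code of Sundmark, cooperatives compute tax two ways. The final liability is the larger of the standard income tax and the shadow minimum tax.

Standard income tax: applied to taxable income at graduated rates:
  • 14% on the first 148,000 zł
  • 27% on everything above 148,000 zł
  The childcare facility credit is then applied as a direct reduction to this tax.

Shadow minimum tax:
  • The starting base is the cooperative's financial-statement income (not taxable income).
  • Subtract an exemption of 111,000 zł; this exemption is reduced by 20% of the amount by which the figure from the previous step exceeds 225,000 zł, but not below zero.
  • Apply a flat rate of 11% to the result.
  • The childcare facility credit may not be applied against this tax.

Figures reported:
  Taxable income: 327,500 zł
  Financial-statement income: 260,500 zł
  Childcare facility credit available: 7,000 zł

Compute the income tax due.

Standard income tax:
  148,000 zł × 14% = 20,720 zł
  179,500 zł × 27% = 48,465 zł
  → 69,185 zł
  Less childcare facility credit 7,000 zł → 62,185 zł

Shadow minimum tax:
  Base (financial-statement income): 260,500 zł
  Exemption: 111,000 zł − 20% × (260,500 zł − 225,000 zł) = 111,000 zł − 7,100 zł = 103,900 zł
  Base: 260,500 zł − 103,900 zł = 156,600 zł
  156,600 zł × 11% = 17,226 zł

62,185 zł > 17,226 zł, so the standard income tax governs.

62,185 zł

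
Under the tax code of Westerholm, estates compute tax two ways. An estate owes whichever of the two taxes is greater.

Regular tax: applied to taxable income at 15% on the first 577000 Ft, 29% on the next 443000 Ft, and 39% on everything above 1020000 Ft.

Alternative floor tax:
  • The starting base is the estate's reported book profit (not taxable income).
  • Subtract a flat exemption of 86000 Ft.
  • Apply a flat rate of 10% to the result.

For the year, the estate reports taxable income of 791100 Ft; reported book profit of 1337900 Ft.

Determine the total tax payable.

148639 Ft

Regular tax:
  577000 Ft × 15% = 86550 Ft
  214100 Ft × 29% = 62089 Ft
  → 148639 Ft

Alternative floor tax:
  Base (reported book profit): 1337900 Ft
  Less exemption 86000 Ft → base 1251900 Ft
  1251900 Ft × 10% = 125190 Ft

148639 Ft > 125190 Ft, so the regular tax governs.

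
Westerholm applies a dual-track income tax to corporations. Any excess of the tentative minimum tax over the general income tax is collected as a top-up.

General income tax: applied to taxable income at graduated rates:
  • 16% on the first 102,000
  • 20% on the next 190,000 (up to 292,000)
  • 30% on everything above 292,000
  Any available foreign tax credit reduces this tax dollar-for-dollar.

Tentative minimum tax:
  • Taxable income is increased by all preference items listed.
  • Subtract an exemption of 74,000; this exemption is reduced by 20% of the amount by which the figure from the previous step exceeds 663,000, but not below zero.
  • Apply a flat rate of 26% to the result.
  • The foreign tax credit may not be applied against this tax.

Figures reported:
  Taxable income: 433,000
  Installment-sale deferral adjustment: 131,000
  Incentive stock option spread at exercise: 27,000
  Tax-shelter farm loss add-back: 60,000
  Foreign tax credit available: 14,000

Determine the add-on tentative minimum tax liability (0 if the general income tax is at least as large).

67,400

General income tax:
  102,000 × 16% = 16,320
  190,000 × 20% = 38,000
  141,000 × 30% = 42,300
  → 96,620
  Less foreign tax credit 14,000 → 82,620

Tentative minimum tax:
  Adjusted income: 433,000 + 131,000 + 27,000 + 60,000 = 651,000
  Exemption: 651,000 ≤ 663,000, so full 74,000 applies
  Base: 651,000 − 74,000 = 577,000
  577,000 × 26% = 150,020

Excess of tentative minimum tax over general income tax: 150,020 − 82,620 = 67,400.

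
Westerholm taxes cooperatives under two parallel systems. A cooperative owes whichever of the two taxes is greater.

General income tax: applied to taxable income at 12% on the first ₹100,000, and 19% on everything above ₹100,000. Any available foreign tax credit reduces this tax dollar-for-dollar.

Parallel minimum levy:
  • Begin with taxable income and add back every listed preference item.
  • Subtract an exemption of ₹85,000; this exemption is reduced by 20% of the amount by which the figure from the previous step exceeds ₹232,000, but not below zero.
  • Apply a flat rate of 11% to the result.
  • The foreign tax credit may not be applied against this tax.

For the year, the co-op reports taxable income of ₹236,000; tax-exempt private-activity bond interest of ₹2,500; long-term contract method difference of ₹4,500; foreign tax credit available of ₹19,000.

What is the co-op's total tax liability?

General income tax:
  ₹100,000 × 12% = ₹12,000
  ₹136,000 × 19% = ₹25,840
  → ₹37,840
  Less foreign tax credit ₹19,000 → ₹18,840

Parallel minimum levy:
  Adjusted income: ₹236,000 + ₹2,500 + ₹4,500 = ₹243,000
  Exemption: ₹85,000 − 20% × (₹243,000 − ₹232,000) = ₹85,000 − ₹2,200 = ₹82,800
  Base: ₹243,000 − ₹82,800 = ₹160,200
  ₹160,200 × 11% = ₹17,622

₹18,840 > ₹17,622, so the general income tax governs.

₹18,840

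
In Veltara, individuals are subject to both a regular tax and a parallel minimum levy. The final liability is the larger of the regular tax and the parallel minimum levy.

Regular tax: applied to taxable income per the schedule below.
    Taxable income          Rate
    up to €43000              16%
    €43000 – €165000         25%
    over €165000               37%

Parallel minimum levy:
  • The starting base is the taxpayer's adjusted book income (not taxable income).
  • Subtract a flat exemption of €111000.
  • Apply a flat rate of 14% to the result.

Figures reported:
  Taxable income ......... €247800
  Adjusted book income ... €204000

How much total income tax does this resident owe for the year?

€68016

Parallel minimum levy:
  Base (adjusted book income): €204000
  Less exemption €111000 → base €93000
  €93000 × 14% = €13020

Regular tax:
  €43000 × 16% = €6880
  €122000 × 25% = €30500
  €82800 × 37% = €30636
  → €68016

€68016 > €13020, so the regular tax governs.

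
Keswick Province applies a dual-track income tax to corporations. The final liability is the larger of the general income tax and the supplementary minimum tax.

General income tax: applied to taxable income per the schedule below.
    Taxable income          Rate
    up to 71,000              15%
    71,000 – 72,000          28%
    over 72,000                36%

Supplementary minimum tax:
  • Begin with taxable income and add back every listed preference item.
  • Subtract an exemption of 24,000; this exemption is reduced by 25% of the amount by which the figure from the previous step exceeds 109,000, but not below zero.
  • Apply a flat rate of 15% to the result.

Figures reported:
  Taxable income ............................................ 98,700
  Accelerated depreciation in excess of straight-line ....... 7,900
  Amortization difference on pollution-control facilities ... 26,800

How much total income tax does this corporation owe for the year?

General income tax:
  71,000 × 15% = 10,650
  1,000 × 28% = 280
  26,700 × 36% = 9,612
  → 20,542

Supplementary minimum tax:
  Adjusted income: 98,700 + 7,900 + 26,800 = 133,400
  Exemption: 24,000 − 25% × (133,400 − 109,000) = 24,000 − 6,100 = 17,900
  Base: 133,400 − 17,900 = 115,500
  115,500 × 15% = 17,325

20,542 > 17,325, so the general income tax governs.

20,542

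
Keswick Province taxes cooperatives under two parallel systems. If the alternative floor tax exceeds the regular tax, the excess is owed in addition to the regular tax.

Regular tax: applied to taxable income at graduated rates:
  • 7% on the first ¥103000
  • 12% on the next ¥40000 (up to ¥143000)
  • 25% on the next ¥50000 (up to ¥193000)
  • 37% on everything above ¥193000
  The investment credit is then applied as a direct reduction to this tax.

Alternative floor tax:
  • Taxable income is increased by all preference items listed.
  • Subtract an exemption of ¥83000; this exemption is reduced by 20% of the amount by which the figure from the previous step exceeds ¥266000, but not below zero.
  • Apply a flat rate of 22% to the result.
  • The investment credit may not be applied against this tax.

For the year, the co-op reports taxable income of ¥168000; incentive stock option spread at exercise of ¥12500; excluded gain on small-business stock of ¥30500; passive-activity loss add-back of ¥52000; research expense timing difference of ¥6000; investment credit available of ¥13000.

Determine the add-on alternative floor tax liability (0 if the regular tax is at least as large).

Regular tax:
  ¥103000 × 7% = ¥7210
  ¥40000 × 12% = ¥4800
  ¥25000 × 25% = ¥6250
  → ¥18260
  Less investment credit ¥13000 → ¥5260

Alternative floor tax:
  Adjusted income: ¥168000 + ¥12500 + ¥30500 + ¥52000 + ¥6000 = ¥269000
  Exemption: ¥83000 − 20% × (¥269000 − ¥266000) = ¥83000 − ¥600 = ¥82400
  Base: ¥269000 − ¥82400 = ¥186600
  ¥186600 × 22% = ¥41052

Excess of alternative floor tax over regular tax: ¥41052 − ¥5260 = ¥35792.

¥35792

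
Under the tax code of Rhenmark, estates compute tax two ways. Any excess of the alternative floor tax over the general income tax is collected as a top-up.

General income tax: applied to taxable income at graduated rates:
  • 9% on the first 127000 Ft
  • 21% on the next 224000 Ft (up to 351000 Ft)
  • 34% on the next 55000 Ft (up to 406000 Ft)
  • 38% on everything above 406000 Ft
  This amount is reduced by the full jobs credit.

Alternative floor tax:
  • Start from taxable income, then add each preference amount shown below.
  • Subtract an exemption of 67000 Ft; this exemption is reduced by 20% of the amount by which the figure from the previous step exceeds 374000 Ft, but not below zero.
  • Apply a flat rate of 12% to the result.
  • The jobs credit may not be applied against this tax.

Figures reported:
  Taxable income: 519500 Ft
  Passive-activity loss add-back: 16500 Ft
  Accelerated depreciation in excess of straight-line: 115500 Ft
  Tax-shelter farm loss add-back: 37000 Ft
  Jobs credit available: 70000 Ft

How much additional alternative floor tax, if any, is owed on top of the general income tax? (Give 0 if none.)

31828 Ft

General income tax:
  127000 Ft × 9% = 11430 Ft
  224000 Ft × 21% = 47040 Ft
  55000 Ft × 34% = 18700 Ft
  113500 Ft × 38% = 43130 Ft
  → 120300 Ft
  Less jobs credit 70000 Ft → 50300 Ft

Alternative floor tax:
  Adjusted income: 519500 Ft + 16500 Ft + 115500 Ft + 37000 Ft = 688500 Ft
  Exemption: 67000 Ft − 20% × (688500 Ft − 374000 Ft) = 67000 Ft − 62900 Ft = 4100 Ft
  Base: 688500 Ft − 4100 Ft = 684400 Ft
  684400 Ft × 12% = 82128 Ft

Excess of alternative floor tax over general income tax: 82128 Ft − 50300 Ft = 31828 Ft.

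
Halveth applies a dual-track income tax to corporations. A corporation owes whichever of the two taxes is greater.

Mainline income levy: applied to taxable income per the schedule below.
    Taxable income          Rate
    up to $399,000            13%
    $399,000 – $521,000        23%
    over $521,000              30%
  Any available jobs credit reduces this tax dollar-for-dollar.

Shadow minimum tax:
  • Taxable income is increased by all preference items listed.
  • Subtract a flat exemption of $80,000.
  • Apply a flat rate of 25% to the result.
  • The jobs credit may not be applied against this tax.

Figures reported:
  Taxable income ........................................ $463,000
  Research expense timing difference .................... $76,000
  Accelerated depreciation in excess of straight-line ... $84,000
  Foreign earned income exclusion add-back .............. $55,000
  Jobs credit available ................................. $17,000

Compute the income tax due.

Mainline income levy:
  $399,000 × 13% = $51,870
  $64,000 × 23% = $14,720
  → $66,590
  Less jobs credit $17,000 → $49,590

Shadow minimum tax:
  Adjusted income: $463,000 + $76,000 + $84,000 + $55,000 = $678,000
  Less exemption $80,000 → base $598,000
  $598,000 × 25% = $149,500

$149,500 > $49,590, so the shadow minimum tax is the binding amount.

$149,500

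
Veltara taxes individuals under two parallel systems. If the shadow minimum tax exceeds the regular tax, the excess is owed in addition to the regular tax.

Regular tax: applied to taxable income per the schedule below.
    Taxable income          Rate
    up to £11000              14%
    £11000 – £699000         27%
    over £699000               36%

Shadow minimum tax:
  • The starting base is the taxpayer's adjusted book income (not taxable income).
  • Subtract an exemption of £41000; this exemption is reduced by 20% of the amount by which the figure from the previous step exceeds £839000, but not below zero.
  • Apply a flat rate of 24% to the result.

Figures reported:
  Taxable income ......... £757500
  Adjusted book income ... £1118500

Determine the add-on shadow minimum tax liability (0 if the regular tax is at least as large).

£60080

Shadow minimum tax:
  Base (adjusted book income): £1118500
  Exemption: 20% × (£1118500 − £839000) = £55900 ≥ £41000, so the exemption is fully phased out
  Base: £1118500 − £0 = £1118500
  £1118500 × 24% = £268440

Regular tax:
  £11000 × 14% = £1540
  £688000 × 27% = £185760
  £58500 × 36% = £21060
  → £208360

Excess of shadow minimum tax over regular tax: £268440 − £208360 = £60080.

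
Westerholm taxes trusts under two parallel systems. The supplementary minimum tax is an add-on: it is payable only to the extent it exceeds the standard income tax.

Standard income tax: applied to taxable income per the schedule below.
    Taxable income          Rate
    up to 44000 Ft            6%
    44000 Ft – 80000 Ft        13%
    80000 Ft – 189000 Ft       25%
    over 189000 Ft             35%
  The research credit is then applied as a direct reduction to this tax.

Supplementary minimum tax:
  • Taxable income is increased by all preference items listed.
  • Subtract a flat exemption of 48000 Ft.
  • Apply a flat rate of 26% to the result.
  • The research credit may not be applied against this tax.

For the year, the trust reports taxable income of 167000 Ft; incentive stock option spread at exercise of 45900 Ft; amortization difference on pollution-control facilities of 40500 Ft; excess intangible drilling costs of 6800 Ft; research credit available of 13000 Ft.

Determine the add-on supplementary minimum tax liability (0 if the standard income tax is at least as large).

Standard income tax:
  44000 Ft × 6% = 2640 Ft
  36000 Ft × 13% = 4680 Ft
  87000 Ft × 25% = 21750 Ft
  → 29070 Ft
  Less research credit 13000 Ft → 16070 Ft

Supplementary minimum tax:
  Adjusted income: 167000 Ft + 45900 Ft + 40500 Ft + 6800 Ft = 260200 Ft
  Less exemption 48000 Ft → base 212200 Ft
  212200 Ft × 26% = 55172 Ft

Excess of supplementary minimum tax over standard income tax: 55172 Ft − 16070 Ft = 39102 Ft.

39102 Ft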